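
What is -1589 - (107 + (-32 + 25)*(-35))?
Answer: -1941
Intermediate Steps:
-1589 - (107 + (-32 + 25)*(-35)) = -1589 - (107 - 7*(-35)) = -1589 - (107 + 245) = -1589 - 1*352 = -1589 - 352 = -1941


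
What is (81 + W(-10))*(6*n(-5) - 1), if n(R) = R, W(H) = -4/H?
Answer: -12617/5 ≈ -2523.4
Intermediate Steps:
(81 + W(-10))*(6*n(-5) - 1) = (81 - 4/(-10))*(6*(-5) - 1) = (81 - 4*(-1/10))*(-30 - 1) = (81 + 2/5)*(-31) = (407/5)*(-31) = -12617/5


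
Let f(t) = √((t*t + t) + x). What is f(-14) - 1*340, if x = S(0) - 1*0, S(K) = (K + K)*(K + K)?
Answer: -340 + √182 ≈ -326.51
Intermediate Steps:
S(K) = 4*K² (S(K) = (2*K)*(2*K) = 4*K²)
x = 0 (x = 4*0² - 1*0 = 4*0 + 0 = 0 + 0 = 0)
f(t) = √(t + t²) (f(t) = √((t*t + t) + 0) = √((t² + t) + 0) = √((t + t²) + 0) = √(t + t²))
f(-14) - 1*340 = √(-14*(1 - 14)) - 1*340 = √(-14*(-13)) - 340 = √182 - 340 = -340 + √182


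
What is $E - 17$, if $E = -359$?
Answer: $-376$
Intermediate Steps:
$E - 17 = -359 - 17 = -376$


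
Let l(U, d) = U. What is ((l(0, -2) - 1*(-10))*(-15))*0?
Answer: 0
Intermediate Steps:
((l(0, -2) - 1*(-10))*(-15))*0 = ((0 - 1*(-10))*(-15))*0 = ((0 + 10)*(-15))*0 = (10*(-15))*0 = -150*0 = 0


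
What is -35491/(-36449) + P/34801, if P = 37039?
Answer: 2585156802/1268461649 ≈ 2.0380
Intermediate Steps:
-35491/(-36449) + P/34801 = -35491/(-36449) + 37039/34801 = -35491*(-1/36449) + 37039*(1/34801) = 35491/36449 + 37039/34801 = 2585156802/1268461649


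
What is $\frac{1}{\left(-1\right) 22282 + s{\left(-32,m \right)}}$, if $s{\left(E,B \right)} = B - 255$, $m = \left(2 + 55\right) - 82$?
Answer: $- \frac{1}{22562} \approx -4.4322 \cdot 10^{-5}$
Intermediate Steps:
$m = -25$ ($m = 57 - 82 = -25$)
$s{\left(E,B \right)} = -255 + B$
$\frac{1}{\left(-1\right) 22282 + s{\left(-32,m \right)}} = \frac{1}{\left(-1\right) 22282 - 280} = \frac{1}{-22282 - 280} = \frac{1}{-22562} = - \frac{1}{22562}$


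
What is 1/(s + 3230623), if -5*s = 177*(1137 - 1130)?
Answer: 5/16151876 ≈ 3.0956e-7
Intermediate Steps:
s = -1239/5 (s = -177*(1137 - 1130)/5 = -177*7/5 = -⅕*1239 = -1239/5 ≈ -247.80)
1/(s + 3230623) = 1/(-1239/5 + 3230623) = 1/(16151876/5) = 5/16151876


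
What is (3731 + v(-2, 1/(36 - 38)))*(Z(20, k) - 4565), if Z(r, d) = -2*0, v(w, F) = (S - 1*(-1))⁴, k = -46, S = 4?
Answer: -19885140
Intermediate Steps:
v(w, F) = 625 (v(w, F) = (4 - 1*(-1))⁴ = (4 + 1)⁴ = 5⁴ = 625)
Z(r, d) = 0
(3731 + v(-2, 1/(36 - 38)))*(Z(20, k) - 4565) = (3731 + 625)*(0 - 4565) = 4356*(-4565) = -19885140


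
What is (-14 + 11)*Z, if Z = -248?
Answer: 744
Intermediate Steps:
(-14 + 11)*Z = (-14 + 11)*(-248) = -3*(-248) = 744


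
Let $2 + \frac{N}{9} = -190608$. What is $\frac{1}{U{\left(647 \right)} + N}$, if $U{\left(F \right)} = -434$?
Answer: $- \frac{1}{1715924} \approx -5.8278 \cdot 10^{-7}$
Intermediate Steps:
$N = -1715490$ ($N = -18 + 9 \left(-190608\right) = -18 - 1715472 = -1715490$)
$\frac{1}{U{\left(647 \right)} + N} = \frac{1}{-434 - 1715490} = \frac{1}{-1715924} = - \frac{1}{1715924}$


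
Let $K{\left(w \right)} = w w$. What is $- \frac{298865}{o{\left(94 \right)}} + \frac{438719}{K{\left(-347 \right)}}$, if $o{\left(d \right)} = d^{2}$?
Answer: $- \frac{32109514701}{1063933924} \approx -30.18$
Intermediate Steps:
$K{\left(w \right)} = w^{2}$
$- \frac{298865}{o{\left(94 \right)}} + \frac{438719}{K{\left(-347 \right)}} = - \frac{298865}{94^{2}} + \frac{438719}{\left(-347\right)^{2}} = - \frac{298865}{8836} + \frac{438719}{120409} = - \frac{32109514701}{1063933924}$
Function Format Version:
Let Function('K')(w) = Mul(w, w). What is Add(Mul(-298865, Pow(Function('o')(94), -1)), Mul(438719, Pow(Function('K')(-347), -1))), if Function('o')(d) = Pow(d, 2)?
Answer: Rational(-32109514701, 1063933924) ≈ -30.180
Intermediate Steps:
Function('K')(w) = Pow(w, 2)
Add(Mul(-298865, Pow(Function('o')(94), -1)), Mul(438719, Pow(Function('K')(-347), -1))) = Add(Mul(-298865, Pow(Pow(94, 2), -1)), Mul(438719, Pow(Pow(-347, 2), -1))) = Add(Mul(-298865, Pow(8836, -1)), Mul(438719, Pow(120409, -1))) = Add(Mul(-298865, Rational(1, 8836)), Mul(438719, Rational(1, 120409))) = Add(Rational(-298865, 8836), Rational(438719, 120409)) = Rational(-32109514701, 1063933924)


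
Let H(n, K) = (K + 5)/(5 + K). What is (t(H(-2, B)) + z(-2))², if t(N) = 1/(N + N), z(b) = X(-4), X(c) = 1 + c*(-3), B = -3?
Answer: 729/4 ≈ 182.25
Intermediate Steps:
H(n, K) = 1 (H(n, K) = (5 + K)/(5 + K) = 1)
X(c) = 1 - 3*c
z(b) = 13 (z(b) = 1 - 3*(-4) = 1 + 12 = 13)
t(N) = 1/(2*N)
(t(H(-2, B)) + z(-2))² = ((½)/1 + 13)² = ((½)*1 + 13)² = (½ + 13)² = (27/2)² = 729/4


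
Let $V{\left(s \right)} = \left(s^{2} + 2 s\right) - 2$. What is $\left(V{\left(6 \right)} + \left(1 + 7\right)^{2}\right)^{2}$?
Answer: $12100$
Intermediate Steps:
$V{\left(s \right)} = -2 + s^{2} + 2 s$
$\left(V{\left(6 \right)} + \left(1 + 7\right)^{2}\right)^{2} = \left(\left(-2 + 6^{2} + 2 \cdot 6\right) + \left(1 + 7\right)^{2}\right)^{2} = \left(\left(-2 + 36 + 12\right) + 8^{2}\right)^{2} = \left(46 + 64\right)^{2} = 110^{2} = 12100$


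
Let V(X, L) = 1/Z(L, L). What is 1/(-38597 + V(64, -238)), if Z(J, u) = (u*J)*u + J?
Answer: -13481510/520345841471 ≈ -2.5909e-5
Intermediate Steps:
Z(J, u) = J + J*u**2 (Z(J, u) = (J*u)*u + J = J*u**2 + J = J + J*u**2)
V(X, L) = 1/(L*(1 + L**2))
1/(-38597 + V(64, -238)) = 1/(-38597 + 1/(-238 + (-238)**3)) = 1/(-38597 + 1/(-238 - 13481272)) = 1/(-38597 + 1/(-13481510)) = 1/(-38597 - 1/13481510) = 1/(-520345841471/13481510) = -13481510/520345841471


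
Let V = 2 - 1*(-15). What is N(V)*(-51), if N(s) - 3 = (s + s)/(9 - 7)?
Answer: -1020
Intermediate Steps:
V = 17 (V = 2 + 15 = 17)
N(s) = 3 + s (N(s) = 3 + (s + s)/(9 - 7) = 3 + (2*s)/2 = 3 + (2*s)*(1/2) = 3 + s)
N(V)*(-51) = (3 + 17)*(-51) = 20*(-51) = -1020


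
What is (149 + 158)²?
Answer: 94249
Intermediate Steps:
(149 + 158)² = 307² = 94249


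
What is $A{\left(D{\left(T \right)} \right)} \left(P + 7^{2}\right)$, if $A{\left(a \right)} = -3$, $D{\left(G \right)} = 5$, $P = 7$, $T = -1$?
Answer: $-168$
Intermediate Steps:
$A{\left(D{\left(T \right)} \right)} \left(P + 7^{2}\right) = - 3 \left(7 + 7^{2}\right) = - 3 \left(7 + 49\right) = \left(-3\right) 56 = -168$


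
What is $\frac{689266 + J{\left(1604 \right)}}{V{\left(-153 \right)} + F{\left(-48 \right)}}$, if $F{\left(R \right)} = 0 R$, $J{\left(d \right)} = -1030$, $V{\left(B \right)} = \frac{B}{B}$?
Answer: $688236$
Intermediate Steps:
$V{\left(B \right)} = 1$
$F{\left(R \right)} = 0$
$\frac{689266 + J{\left(1604 \right)}}{V{\left(-153 \right)} + F{\left(-48 \right)}} = \frac{689266 - 1030}{1 + 0} = \frac{688236}{1} = 688236 \cdot 1 = 688236$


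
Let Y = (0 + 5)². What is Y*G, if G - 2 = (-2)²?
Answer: 150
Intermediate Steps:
Y = 25 (Y = 5² = 25)
G = 6 (G = 2 + (-2)² = 2 + 4 = 6)
Y*G = 25*6 = 150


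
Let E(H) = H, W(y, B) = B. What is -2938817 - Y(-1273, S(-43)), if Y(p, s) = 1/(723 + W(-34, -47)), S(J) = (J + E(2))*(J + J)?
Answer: -1986640293/676 ≈ -2.9388e+6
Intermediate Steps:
S(J) = 2*J*(2 + J) (S(J) = (J + 2)*(J + J) = (2 + J)*(2*J) = 2*J*(2 + J))
Y(p, s) = 1/676 (Y(p, s) = 1/(723 - 47) = 1/676)
-2938817 - Y(-1273, S(-43)) = -2938817 - 1*1/676 = -2938817 - 1/676 = -1986640293/676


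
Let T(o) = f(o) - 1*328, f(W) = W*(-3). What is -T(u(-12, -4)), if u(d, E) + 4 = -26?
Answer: 238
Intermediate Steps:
u(d, E) = -30 (u(d, E) = -4 - 26 = -30)
f(W) = -3*W
T(o) = -328 - 3*o (T(o) = -3*o - 1*328 = -3*o - 328 = -328 - 3*o)
-T(u(-12, -4)) = -(-328 - 3*(-30)) = -(-328 + 90) = -1*(-238) = 238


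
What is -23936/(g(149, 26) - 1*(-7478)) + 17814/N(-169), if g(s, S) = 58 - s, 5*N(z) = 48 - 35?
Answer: 657648922/96031 ≈ 6848.3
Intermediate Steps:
N(z) = 13/5 (N(z) = (48 - 35)/5 = (⅕)*13 = 13/5)
-23936/(g(149, 26) - 1*(-7478)) + 17814/N(-169) = -23936/((58 - 1*149) - 1*(-7478)) + 17814/(13/5) = -23936/((58 - 149) + 7478) + 17814*(5/13) = -23936/(-91 + 7478) + 89070/13 = -23936/7387 + 89070/13 = 657648922/96031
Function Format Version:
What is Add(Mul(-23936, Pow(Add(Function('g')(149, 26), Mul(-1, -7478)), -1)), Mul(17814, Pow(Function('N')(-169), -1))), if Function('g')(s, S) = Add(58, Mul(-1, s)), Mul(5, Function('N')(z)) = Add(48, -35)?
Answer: Rational(657648922, 96031) ≈ 6848.3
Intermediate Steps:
Function('N')(z) = Rational(13, 5) (Function('N')(z) = Mul(Rational(1, 5), Add(48, -35)) = Mul(Rational(1, 5), 13) = Rational(13, 5))
Add(Mul(-23936, Pow(Add(Function('g')(149, 26), Mul(-1, -7478)), -1)), Mul(17814, Pow(Function('N')(-169), -1))) = Add(Mul(-23936, Pow(Add(Add(58, Mul(-1, 149)), Mul(-1, -7478)), -1)), Mul(17814, Pow(Rational(13, 5), -1))) = Add(Mul(-23936, Pow(Add(Add(58, -149), 7478), -1)), Mul(17814, Rational(5, 13))) = Add(Mul(-23936, Pow(Add(-91, 7478), -1)), Rational(89070, 13)) = Add(Mul(-23936, Pow(7387, -1)), Rational(89070, 13)) = Add(Mul(-23936, Rational(1, 7387)), Rational(89070, 13)) = Add(Rational(-23936, 7387), Rational(89070, 13)) = Rational(657648922, 96031)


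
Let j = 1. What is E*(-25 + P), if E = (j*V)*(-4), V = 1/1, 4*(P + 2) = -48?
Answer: 156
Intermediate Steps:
P = -14 (P = -2 + (¼)*(-48) = -2 - 12 = -14)
V = 1
E = -4 (E = (1*1)*(-4) = 1*(-4) = -4)
E*(-25 + P) = -4*(-25 - 14) = -4*(-39) = 156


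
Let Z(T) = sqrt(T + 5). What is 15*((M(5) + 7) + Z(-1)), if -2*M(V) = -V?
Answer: 345/2 ≈ 172.50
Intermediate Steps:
Z(T) = sqrt(5 + T)
M(V) = V/2 (M(V) = -(-1)*V/2 = V/2)
15*((M(5) + 7) + Z(-1)) = 15*(((1/2)*5 + 7) + sqrt(5 - 1)) = 15*((5/2 + 7) + sqrt(4)) = 15*(19/2 + 2) = 15*(23/2) = 345/2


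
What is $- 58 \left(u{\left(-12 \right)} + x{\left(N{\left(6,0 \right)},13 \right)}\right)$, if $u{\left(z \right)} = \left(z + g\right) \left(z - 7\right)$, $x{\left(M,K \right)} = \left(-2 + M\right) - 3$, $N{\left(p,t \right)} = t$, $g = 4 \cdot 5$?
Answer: $9106$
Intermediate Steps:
$g = 20$
$x{\left(M,K \right)} = -5 + M$
$u{\left(z \right)} = \left(-7 + z\right) \left(20 + z\right)$ ($u{\left(z \right)} = \left(z + 20\right) \left(z - 7\right) = \left(20 + z\right) \left(-7 + z\right) = \left(-7 + z\right) \left(20 + z\right)$)
$- 58 \left(u{\left(-12 \right)} + x{\left(N{\left(6,0 \right)},13 \right)}\right) = - 58 \left(\left(-140 + \left(-12\right)^{2} + 13 \left(-12\right)\right) + \left(-5 + 0\right)\right) = - 58 \left(\left(-140 + 144 - 156\right) - 5\right) = - 58 \left(-152 - 5\right) = \left(-58\right) \left(-157\right) = 9106$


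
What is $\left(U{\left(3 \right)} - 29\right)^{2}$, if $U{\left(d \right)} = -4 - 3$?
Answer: $1296$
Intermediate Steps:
$U{\left(d \right)} = -7$
$\left(U{\left(3 \right)} - 29\right)^{2} = \left(-7 - 29\right)^{2} = \left(-36\right)^{2} = 1296$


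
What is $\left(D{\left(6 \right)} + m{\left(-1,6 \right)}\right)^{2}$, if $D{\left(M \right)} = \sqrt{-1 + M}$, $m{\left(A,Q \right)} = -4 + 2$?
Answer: $\left(2 - \sqrt{5}\right)^{2} \approx 0.055728$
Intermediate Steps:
$m{\left(A,Q \right)} = -2$
$\left(D{\left(6 \right)} + m{\left(-1,6 \right)}\right)^{2} = \left(\sqrt{-1 + 6} - 2\right)^{2} = \left(\sqrt{5} - 2\right)^{2} = \left(-2 + \sqrt{5}\right)^{2}$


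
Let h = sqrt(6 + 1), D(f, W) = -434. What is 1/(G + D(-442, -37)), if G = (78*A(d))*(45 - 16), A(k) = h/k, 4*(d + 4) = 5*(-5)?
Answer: 52111/18316978 - 92742*sqrt(7)/64109423 ≈ -0.00098244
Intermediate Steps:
h = sqrt(7) ≈ 2.6458
d = -41/4 (d = -4 + (5*(-5))/4 = -4 + (1/4)*(-25) = -4 - 25/4 = -41/4 ≈ -10.250)
A(k) = sqrt(7)/k
G = -9048*sqrt(7)/41 (G = (78*(sqrt(7)/(-41/4)))*(45 - 16) = (78*(sqrt(7)*(-4/41)))*29 = (78*(-4*sqrt(7)/41))*29 = -312*sqrt(7)/41*29 = -9048*sqrt(7)/41 ≈ -583.87)
1/(G + D(-442, -37)) = 1/(-9048*sqrt(7)/41 - 434) = 1/(-434 - 9048*sqrt(7)/41)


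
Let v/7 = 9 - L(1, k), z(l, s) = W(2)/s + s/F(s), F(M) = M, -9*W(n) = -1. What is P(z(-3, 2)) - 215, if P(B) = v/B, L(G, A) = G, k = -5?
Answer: -3077/19 ≈ -161.95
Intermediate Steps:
W(n) = ⅑ (W(n) = -⅑*(-1) = ⅑)
z(l, s) = 1 + 1/(9*s) (z(l, s) = 1/(9*s) + s/s = 1/(9*s) + 1 = 1 + 1/(9*s))
v = 56 (v = 7*(9 - 1*1) = 7*(9 - 1) = 7*8 = 56)
P(B) = 56/B
P(z(-3, 2)) - 215 = 56/(((⅑ + 2)/2)) - 215 = 56/(((½)*(19/9))) - 215 = 56/(19/18) - 215 = 56*(18/19) - 215 = 1008/19 - 215 = -3077/19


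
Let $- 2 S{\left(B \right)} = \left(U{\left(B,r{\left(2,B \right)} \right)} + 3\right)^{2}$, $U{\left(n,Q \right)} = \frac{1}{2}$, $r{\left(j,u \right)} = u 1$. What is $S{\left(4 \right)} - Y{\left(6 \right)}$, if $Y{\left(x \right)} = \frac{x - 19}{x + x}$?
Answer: $- \frac{121}{24} \approx -5.0417$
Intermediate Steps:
$r{\left(j,u \right)} = u$
$Y{\left(x \right)} = \frac{-19 + x}{2 x}$
$U{\left(n,Q \right)} = \frac{1}{2}$
$S{\left(B \right)} = - \frac{49}{8}$ ($S{\left(B \right)} = - \frac{\left(\frac{1}{2} + 3\right)^{2}}{2} = - \frac{\left(\frac{7}{2}\right)^{2}}{2} = \left(- \frac{1}{2}\right) \frac{49}{4} = - \frac{49}{8}$)
$S{\left(4 \right)} - Y{\left(6 \right)} = - \frac{49}{8} - \frac{-19 + 6}{2 \cdot 6} = - \frac{49}{8} - \frac{1}{2} \cdot \frac{1}{6} \left(-13\right) = - \frac{49}{8} - - \frac{13}{12} = - \frac{49}{8} + \frac{13}{12} = - \frac{121}{24}$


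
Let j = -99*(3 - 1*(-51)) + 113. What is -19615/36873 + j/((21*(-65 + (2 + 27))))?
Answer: 19791941/3097332 ≈ 6.3900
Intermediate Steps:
j = -5233 (j = -99*(3 + 51) + 113 = -99*54 + 113 = -5346 + 113 = -5233)
-19615/36873 + j/((21*(-65 + (2 + 27)))) = -19615/36873 - 5233*1/(21*(-65 + (2 + 27))) = -19615*1/36873 - 5233*1/(21*(-65 + 29)) = -19615/36873 - 5233/(21*(-36)) = -19615/36873 - 5233/(-756) = -19615/36873 - 5233*(-1/756) = -19615/36873 + 5233/756 = 19791941/3097332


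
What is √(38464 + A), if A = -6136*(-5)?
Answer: 2*√17286 ≈ 262.95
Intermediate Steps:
A = 30680
√(38464 + A) = √(38464 + 30680) = √69144 = 2*√17286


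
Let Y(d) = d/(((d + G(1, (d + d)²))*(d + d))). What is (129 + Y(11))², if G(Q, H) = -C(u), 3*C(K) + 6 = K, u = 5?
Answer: 77000625/4624 ≈ 16652.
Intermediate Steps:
C(K) = -2 + K/3
G(Q, H) = ⅓ (G(Q, H) = -(-2 + (⅓)*5) = -(-2 + 5/3) = -1*(-⅓) = ⅓)
Y(d) = 1/(2*(⅓ + d)) (Y(d) = d/(((d + ⅓)*(d + d))) = d/(((⅓ + d)*(2*d))) = d/((2*d*(⅓ + d))) = d*(1/(2*d*(⅓ + d))) = 1/(2*(⅓ + d)))
(129 + Y(11))² = (129 + 3/(2*(1 + 3*11)))² = (129 + 3/(2*(1 + 33)))² = (129 + (3/2)/34)² = (129 + (3/2)*(1/34))² = (129 + 3/68)² = (8775/68)² = 77000625/4624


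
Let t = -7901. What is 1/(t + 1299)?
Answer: -1/6602 ≈ -0.00015147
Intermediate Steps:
1/(t + 1299) = 1/(-7901 + 1299) = 1/(-6602) = -1/6602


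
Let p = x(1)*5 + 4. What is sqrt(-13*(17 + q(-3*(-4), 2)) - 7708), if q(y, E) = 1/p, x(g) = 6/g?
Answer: I*sqrt(9166366)/34 ≈ 89.047*I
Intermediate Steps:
p = 34 (p = (6/1)*5 + 4 = (6*1)*5 + 4 = 6*5 + 4 = 30 + 4 = 34)
q(y, E) = 1/34
sqrt(-13*(17 + q(-3*(-4), 2)) - 7708) = sqrt(-13*(17 + 1/34) - 7708) = sqrt(-13*579/34 - 7708) = sqrt(-7527/34 - 7708) = sqrt(-269599/34) = I*sqrt(9166366)/34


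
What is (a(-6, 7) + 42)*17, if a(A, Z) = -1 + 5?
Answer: 782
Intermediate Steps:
a(A, Z) = 4
(a(-6, 7) + 42)*17 = (4 + 42)*17 = 46*17 = 782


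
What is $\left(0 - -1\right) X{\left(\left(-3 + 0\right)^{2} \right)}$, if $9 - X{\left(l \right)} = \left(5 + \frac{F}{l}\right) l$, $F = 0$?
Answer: $-36$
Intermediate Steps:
$X{\left(l \right)} = 9 - 5 l$ ($X{\left(l \right)} = 9 - \left(5 + \frac{0}{l}\right) l = 9 - \left(5 + 0\right) l = 9 - 5 l$)
$\left(0 - -1\right) X{\left(\left(-3 + 0\right)^{2} \right)} = \left(0 - -1\right) \left(9 - 5 \left(-3 + 0\right)^{2}\right) = \left(0 + 1\right) \left(9 - 5 \left(-3\right)^{2}\right) = 1 \left(9 - 45\right) = 1 \left(-36\right) = -36$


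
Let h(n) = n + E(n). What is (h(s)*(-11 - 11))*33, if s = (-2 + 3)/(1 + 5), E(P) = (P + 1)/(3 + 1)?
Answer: -1331/4 ≈ -332.75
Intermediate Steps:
E(P) = 1/4 + P/4 (E(P) = (1 + P)/4 = (1 + P)*(1/4) = 1/4 + P/4)
s = 1/6 ≈ 0.16667
h(n) = 1/4 + 5*n/4 (h(n) = n + (1/4 + n/4) = 1/4 + 5*n/4)
(h(s)*(-11 - 11))*33 = ((1/4 + (5/4)*(1/6))*(-11 - 11))*33 = ((1/4 + 5/24)*(-22))*33 = ((11/24)*(-22))*33 = -121/12*33 = -1331/4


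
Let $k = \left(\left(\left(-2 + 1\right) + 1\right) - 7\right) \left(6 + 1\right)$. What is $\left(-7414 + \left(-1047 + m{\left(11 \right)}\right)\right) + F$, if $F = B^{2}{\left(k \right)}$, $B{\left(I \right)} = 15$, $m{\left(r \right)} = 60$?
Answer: $-8176$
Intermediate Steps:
$k = -49$ ($k = \left(\left(-1 + 1\right) - 7\right) 7 = \left(0 - 7\right) 7 = \left(-7\right) 7 = -49$)
$F = 225$ ($F = 15^{2} = 225$)
$\left(-7414 + \left(-1047 + m{\left(11 \right)}\right)\right) + F = \left(-7414 + \left(-1047 + 60\right)\right) + 225 = \left(-7414 - 987\right) + 225 = -8401 + 225 = -8176$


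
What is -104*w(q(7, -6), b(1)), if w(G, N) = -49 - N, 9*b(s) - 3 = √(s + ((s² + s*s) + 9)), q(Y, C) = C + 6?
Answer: 15392/3 + 208*√3/9 ≈ 5170.7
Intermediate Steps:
q(Y, C) = 6 + C
b(s) = ⅓ + √(9 + s + 2*s²)/9 (b(s) = ⅓ + √(s + ((s² + s*s) + 9))/9 = ⅓ + √(s + ((s² + s²) + 9))/9 = ⅓ + √(s + (2*s² + 9))/9 = ⅓ + √(s + (9 + 2*s²))/9 = ⅓ + √(9 + s + 2*s²)/9)
-104*w(q(7, -6), b(1)) = -104*(-49 - (⅓ + √(9 + 1 + 2*1²)/9)) = -104*(-49 - (⅓ + √(9 + 1 + 2*1)/9)) = -104*(-49 - (⅓ + √(9 + 1 + 2)/9)) = -104*(-49 - (⅓ + √12/9)) = -104*(-49 - (⅓ + (2*√3)/9)) = -104*(-49 - (⅓ + 2*√3/9)) = -104*(-49 + (-⅓ - 2*√3/9)) = -104*(-148/3 - 2*√3/9) = 15392/3 + 208*√3/9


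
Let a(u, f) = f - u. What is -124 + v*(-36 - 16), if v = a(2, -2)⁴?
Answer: -13436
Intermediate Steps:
v = 256 (v = (-2 - 1*2)⁴ = (-2 - 2)⁴ = (-4)⁴ = 256)
-124 + v*(-36 - 16) = -124 + 256*(-36 - 16) = -124 + 256*(-52) = -124 - 13312 = -13436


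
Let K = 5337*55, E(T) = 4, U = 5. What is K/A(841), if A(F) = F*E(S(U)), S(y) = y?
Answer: 293535/3364 ≈ 87.258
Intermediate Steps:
K = 293535
A(F) = 4*F (A(F) = F*4 = 4*F)
K/A(841) = 293535/((4*841)) = 293535/3364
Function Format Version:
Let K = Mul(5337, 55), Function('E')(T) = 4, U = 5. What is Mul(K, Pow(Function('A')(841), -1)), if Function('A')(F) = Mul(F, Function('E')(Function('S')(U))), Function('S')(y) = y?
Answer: Rational(293535, 3364) ≈ 87.258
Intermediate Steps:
K = 293535
Function('A')(F) = Mul(4, F) (Function('A')(F) = Mul(F, 4) = Mul(4, F))
Mul(K, Pow(Function('A')(841), -1)) = Mul(293535, Pow(Mul(4, 841), -1)) = Mul(293535, Pow(3364, -1)) = Mul(293535, Rational(1, 3364)) = Rational(293535, 3364)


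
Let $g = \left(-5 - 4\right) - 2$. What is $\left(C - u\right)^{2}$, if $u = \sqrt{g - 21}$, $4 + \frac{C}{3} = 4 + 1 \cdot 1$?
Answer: $\left(3 - 4 i \sqrt{2}\right)^{2} \approx -23.0 - 33.941 i$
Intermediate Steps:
$C = 3$ ($C = -12 + 3 \left(4 + 1 \cdot 1\right) = -12 + 3 \left(4 + 1\right) = -12 + 3 \cdot 5 = -12 + 15 = 3$)
$g = -11$ ($g = -9 - 2 = -11$)
$u = 4 i \sqrt{2}$ ($u = \sqrt{-11 - 21} = \sqrt{-32} = 4 i \sqrt{2} \approx 5.6569 i$)
$\left(C - u\right)^{2} = \left(3 - 4 i \sqrt{2}\right)^{2}$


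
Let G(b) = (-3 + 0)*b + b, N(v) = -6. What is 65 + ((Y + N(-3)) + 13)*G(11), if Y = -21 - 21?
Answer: 835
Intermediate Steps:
Y = -42
G(b) = -2*b (G(b) = -3*b + b = -2*b)
65 + ((Y + N(-3)) + 13)*G(11) = 65 + ((-42 - 6) + 13)*(-2*11) = 65 + (-48 + 13)*(-22) = 65 - 35*(-22) = 65 + 770 = 835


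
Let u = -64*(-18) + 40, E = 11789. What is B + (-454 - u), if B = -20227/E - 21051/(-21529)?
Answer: -417950953970/253805381 ≈ -1646.7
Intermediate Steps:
u = 1192 (u = 1152 + 40 = 1192)
B = -187296844/253805381 (B = -20227/11789 - 21051/(-21529) = -20227*1/11789 - 21051*(-1/21529) = -20227/11789 + 21051/21529 = -187296844/253805381 ≈ -0.73795)
B + (-454 - u) = -187296844/253805381 + (-454 - 1*1192) = -187296844/253805381 + (-454 - 1192) = -187296844/253805381 - 1646 = -417950953970/253805381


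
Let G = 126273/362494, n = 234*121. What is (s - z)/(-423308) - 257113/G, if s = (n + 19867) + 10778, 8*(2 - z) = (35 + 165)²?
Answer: -39453126352053437/53452371084 ≈ -7.3810e+5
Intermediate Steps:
z = -4998 (z = 2 - (35 + 165)²/8 = 2 - ⅛*200² = 2 - ⅛*40000 = 2 - 5000 = -4998)
n = 28314
s = 58959 (s = (28314 + 19867) + 10778 = 48181 + 10778 = 58959)
G = 126273/362494 (G = 126273*(1/362494) = 126273/362494 ≈ 0.34835)
(s - z)/(-423308) - 257113/G = (58959 - 1*(-4998))/(-423308) - 257113/126273/362494 = (58959 + 4998)*(-1/423308) - 257113*362494/126273 = 63957*(-1/423308) - 93201919822/126273 = -63957/423308 - 93201919822/126273 = -39453126352053437/53452371084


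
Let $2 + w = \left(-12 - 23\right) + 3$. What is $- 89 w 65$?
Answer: $196690$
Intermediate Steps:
$w = -34$ ($w = -2 + \left(\left(-12 - 23\right) + 3\right) = -2 + \left(-35 + 3\right) = -2 - 32 = -34$)
$- 89 w 65 = \left(-89\right) \left(-34\right) 65 = 3026 \cdot 65 = 196690$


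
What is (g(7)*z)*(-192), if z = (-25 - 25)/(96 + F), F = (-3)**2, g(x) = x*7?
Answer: 4480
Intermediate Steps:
g(x) = 7*x
F = 9
z = -10/21 (z = (-25 - 25)/(96 + 9) = -50/105 = -50*1/105 = -10/21 ≈ -0.47619)
(g(7)*z)*(-192) = ((7*7)*(-10/21))*(-192) = (49*(-10/21))*(-192) = -70/3*(-192) = 4480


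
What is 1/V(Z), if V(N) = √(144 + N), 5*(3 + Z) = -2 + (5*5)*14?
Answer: √65/117 ≈ 0.068908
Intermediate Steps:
Z = 333/5 (Z = -3 + (-2 + (5*5)*14)/5 = -3 + (-2 + 25*14)/5 = -3 + (-2 + 350)/5 = -3 + (⅕)*348 = -3 + 348/5 = 333/5 ≈ 66.600)
1/V(Z) = 1/(√(144 + 333/5)) = 1/(√(1053/5)) = 1/(9*√65/5) = √65/117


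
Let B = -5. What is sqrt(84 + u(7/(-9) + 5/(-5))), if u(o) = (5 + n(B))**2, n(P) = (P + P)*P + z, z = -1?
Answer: 10*sqrt(30) ≈ 54.772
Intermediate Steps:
n(P) = -1 + 2*P**2 (n(P) = (P + P)*P - 1 = (2*P)*P - 1 = 2*P**2 - 1 = -1 + 2*P**2)
u(o) = 2916 (u(o) = (5 + (-1 + 2*(-5)**2))**2 = (5 + (-1 + 2*25))**2 = (5 + (-1 + 50))**2 = (5 + 49)**2 = 54**2 = 2916)
sqrt(84 + u(7/(-9) + 5/(-5))) = sqrt(84 + 2916) = sqrt(3000) = 10*sqrt(30)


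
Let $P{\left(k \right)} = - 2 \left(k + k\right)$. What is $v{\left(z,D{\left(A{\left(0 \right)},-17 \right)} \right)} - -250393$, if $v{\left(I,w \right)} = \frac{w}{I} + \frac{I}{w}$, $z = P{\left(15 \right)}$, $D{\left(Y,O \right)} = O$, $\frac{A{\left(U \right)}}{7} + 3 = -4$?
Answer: $\frac{255404749}{1020} \approx 2.504 \cdot 10^{5}$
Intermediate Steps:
$A{\left(U \right)} = -49$ ($A{\left(U \right)} = -21 + 7 \left(-4\right) = -21 - 28 = -49$)
$P{\left(k \right)} = - 4 k$ ($P{\left(k \right)} = - 2 \cdot 2 k = - 4 k$)
$z = -60$ ($z = \left(-4\right) 15 = -60$)
$v{\left(I,w \right)} = \frac{I}{w} + \frac{w}{I}$
$v{\left(z,D{\left(A{\left(0 \right)},-17 \right)} \right)} - -250393 = \left(- \frac{60}{-17} - \frac{17}{-60}\right) - -250393 = \left(\left(-60\right) \left(- \frac{1}{17}\right) - - \frac{17}{60}\right) + 250393 = \left(\frac{60}{17} + \frac{17}{60}\right) + 250393 = \frac{3889}{1020} + 250393 = \frac{255404749}{1020}$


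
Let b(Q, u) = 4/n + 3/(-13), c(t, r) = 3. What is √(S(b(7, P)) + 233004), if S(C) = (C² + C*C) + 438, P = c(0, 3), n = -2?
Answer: 2*√9863345/13 ≈ 483.17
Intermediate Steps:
P = 3
b(Q, u) = -29/13 (b(Q, u) = 4/(-2) + 3/(-13) = 4*(-½) + 3*(-1/13) = -2 - 3/13 = -29/13)
S(C) = 438 + 2*C² (S(C) = (C² + C²) + 438 = 2*C² + 438 = 438 + 2*C²)
√(S(b(7, P)) + 233004) = √((438 + 2*(-29/13)²) + 233004) = √((438 + 2*(841/169)) + 233004) = √((438 + 1682/169) + 233004) = √(75704/169 + 233004) = √(39453380/169) = 2*√9863345/13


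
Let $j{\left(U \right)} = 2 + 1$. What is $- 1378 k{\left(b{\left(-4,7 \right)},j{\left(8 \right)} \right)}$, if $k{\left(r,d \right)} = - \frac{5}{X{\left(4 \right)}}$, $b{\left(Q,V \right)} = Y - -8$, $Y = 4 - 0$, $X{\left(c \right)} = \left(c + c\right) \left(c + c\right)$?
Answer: $\frac{3445}{32} \approx 107.66$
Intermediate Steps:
$X{\left(c \right)} = 4 c^{2}$ ($X{\left(c \right)} = 2 c 2 c = 4 c^{2}$)
$Y = 4$ ($Y = 4 + 0 = 4$)
$j{\left(U \right)} = 3$
$b{\left(Q,V \right)} = 12$ ($b{\left(Q,V \right)} = 4 - -8 = 4 + 8 = 12$)
$k{\left(r,d \right)} = - \frac{5}{64}$ ($k{\left(r,d \right)} = - \frac{5}{4 \cdot 4^{2}} = - \frac{5}{4 \cdot 16} = - \frac{5}{64}$)
$- 1378 k{\left(b{\left(-4,7 \right)},j{\left(8 \right)} \right)} = \left(-1378\right) \left(- \frac{5}{64}\right) = \frac{3445}{32}$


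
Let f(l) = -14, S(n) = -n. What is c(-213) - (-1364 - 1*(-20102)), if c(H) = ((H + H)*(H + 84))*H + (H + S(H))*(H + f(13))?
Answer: -11723940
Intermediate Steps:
c(H) = 2*H²*(84 + H) (c(H) = ((H + H)*(H + 84))*H + (H - H)*(H - 14) = ((2*H)*(84 + H))*H + 0*(-14 + H) = (2*H*(84 + H))*H + 0 = 2*H²*(84 + H) + 0 = 2*H²*(84 + H))
c(-213) - (-1364 - 1*(-20102)) = 2*(-213)²*(84 - 213) - (-1364 - 1*(-20102)) = 2*45369*(-129) - (-1364 + 20102) = -11705202 - 1*18738 = -11705202 - 18738 = -11723940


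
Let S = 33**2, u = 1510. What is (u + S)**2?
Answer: 6754801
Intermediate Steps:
S = 1089
(u + S)**2 = (1510 + 1089)**2 = 2599**2 = 6754801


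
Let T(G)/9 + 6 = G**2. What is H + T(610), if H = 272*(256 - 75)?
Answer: 3398078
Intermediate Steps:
T(G) = -54 + 9*G**2
H = 49232 (H = 272*181 = 49232)
H + T(610) = 49232 + (-54 + 9*610**2) = 49232 + (-54 + 9*372100) = 49232 + (-54 + 3348900) = 49232 + 3348846 = 3398078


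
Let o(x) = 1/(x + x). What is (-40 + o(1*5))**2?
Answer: 159201/100 ≈ 1592.0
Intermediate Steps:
o(x) = 1/(2*x)
(-40 + o(1*5))**2 = (-40 + 1/(2*((1*5))))**2 = (-40 + (1/2)/5)**2 = (-40 + (1/2)*(1/5))**2 = (-40 + 1/10)**2 = (-399/10)**2 = 159201/100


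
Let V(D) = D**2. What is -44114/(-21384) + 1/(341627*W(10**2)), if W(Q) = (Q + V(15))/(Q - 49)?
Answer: 222632930497/107919969300 ≈ 2.0629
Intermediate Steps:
W(Q) = (225 + Q)/(-49 + Q) (W(Q) = (Q + 15**2)/(Q - 49) = (Q + 225)/(-49 + Q) = (225 + Q)/(-49 + Q))
-44114/(-21384) + 1/(341627*W(10**2)) = -44114/(-21384) + 1/(341627*(((225 + 10**2)/(-49 + 10**2)))) = -44114*(-1/21384) + 1/(341627*(((225 + 100)/(-49 + 100)))) = 22057/10692 + 1/(341627*((325/51))) = 22057/10692 + 1/(341627*(((1/51)*325))) = 22057/10692 + 1/(341627*(325/51)) = 22057/10692 + (1/341627)*(51/325) = 22057/10692 + 51/111028775 = 222632930497/107919969300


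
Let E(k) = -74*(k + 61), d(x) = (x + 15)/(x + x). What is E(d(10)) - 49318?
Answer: -107849/2 ≈ -53925.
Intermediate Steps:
d(x) = (15 + x)/(2*x) (d(x) = (15 + x)/((2*x)) = (15 + x)*(1/(2*x)) = (15 + x)/(2*x))
E(k) = -4514 - 74*k (E(k) = -74*(61 + k) = -4514 - 74*k)
E(d(10)) - 49318 = (-4514 - 37*(15 + 10)/10) - 49318 = (-4514 - 37*25/10) - 49318 = (-4514 - 74*5/4) - 49318 = (-4514 - 185/2) - 49318 = -9213/2 - 49318 = -107849/2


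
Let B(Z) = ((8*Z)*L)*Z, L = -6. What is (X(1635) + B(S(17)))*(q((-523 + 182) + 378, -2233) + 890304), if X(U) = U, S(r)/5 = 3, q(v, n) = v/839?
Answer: -6845935077345/839 ≈ -8.1596e+9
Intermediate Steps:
q(v, n) = v/839 (q(v, n) = v*(1/839) = v/839)
S(r) = 15 (S(r) = 5*3 = 15)
B(Z) = -48*Z² (B(Z) = ((8*Z)*(-6))*Z = (-48*Z)*Z = -48*Z²)
(X(1635) + B(S(17)))*(q((-523 + 182) + 378, -2233) + 890304) = (1635 - 48*15²)*(((-523 + 182) + 378)/839 + 890304) = (1635 - 48*225)*((-341 + 378)/839 + 890304) = (1635 - 10800)*((1/839)*37 + 890304) = -9165*(37/839 + 890304) = -9165*746965093/839 = -6845935077345/839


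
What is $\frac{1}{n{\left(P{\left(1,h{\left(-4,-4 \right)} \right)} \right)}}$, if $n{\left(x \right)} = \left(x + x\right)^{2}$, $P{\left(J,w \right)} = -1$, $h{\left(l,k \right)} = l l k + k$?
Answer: $\frac{1}{4} \approx 0.25$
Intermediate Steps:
$h{\left(l,k \right)} = k + k l^{2}$ ($h{\left(l,k \right)} = l^{2} k + k = k l^{2} + k = k + k l^{2}$)
$n{\left(x \right)} = 4 x^{2}$ ($n{\left(x \right)} = \left(2 x\right)^{2} = 4 x^{2}$)
$\frac{1}{n{\left(P{\left(1,h{\left(-4,-4 \right)} \right)} \right)}} = \frac{1}{4 \left(-1\right)^{2}} = \frac{1}{4 \cdot 1} = \frac{1}{4}$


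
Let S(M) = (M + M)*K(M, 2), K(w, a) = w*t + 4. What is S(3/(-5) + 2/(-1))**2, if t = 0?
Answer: 10816/25 ≈ 432.64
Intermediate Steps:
K(w, a) = 4 (K(w, a) = w*0 + 4 = 0 + 4 = 4)
S(M) = 8*M (S(M) = (M + M)*4 = (2*M)*4 = 8*M)
S(3/(-5) + 2/(-1))**2 = (8*(3/(-5) + 2/(-1)))**2 = (8*(3*(-1/5) + 2*(-1)))**2 = (8*(-3/5 - 2))**2 = (8*(-13/5))**2 = (-104/5)**2 = 10816/25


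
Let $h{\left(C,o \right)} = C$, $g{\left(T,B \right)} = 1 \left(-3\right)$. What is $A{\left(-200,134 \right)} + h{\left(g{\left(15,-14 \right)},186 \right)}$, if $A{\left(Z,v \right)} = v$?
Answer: $131$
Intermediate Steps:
$g{\left(T,B \right)} = -3$
$A{\left(-200,134 \right)} + h{\left(g{\left(15,-14 \right)},186 \right)} = 134 - 3 = 131$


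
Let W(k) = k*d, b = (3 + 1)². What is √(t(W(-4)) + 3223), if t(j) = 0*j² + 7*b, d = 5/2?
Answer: √3335 ≈ 57.749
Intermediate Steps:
d = 5/2 (d = 5*(½) = 5/2 ≈ 2.5000)
b = 16 (b = 4² = 16)
W(k) = 5*k/2 (W(k) = k*(5/2) = 5*k/2)
t(j) = 112 (t(j) = 0*j² + 7*16 = 0 + 112 = 112)
√(t(W(-4)) + 3223) = √(112 + 3223) = √3335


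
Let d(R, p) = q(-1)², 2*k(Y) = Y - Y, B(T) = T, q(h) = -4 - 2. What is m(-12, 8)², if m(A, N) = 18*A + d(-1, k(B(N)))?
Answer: 32400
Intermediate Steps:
q(h) = -6
k(Y) = 0 (k(Y) = (Y - Y)/2 = (½)*0 = 0)
d(R, p) = 36 (d(R, p) = (-6)² = 36)
m(A, N) = 36 + 18*A (m(A, N) = 18*A + 36 = 36 + 18*A)
m(-12, 8)² = (36 + 18*(-12))² = (36 - 216)² = (-180)² = 32400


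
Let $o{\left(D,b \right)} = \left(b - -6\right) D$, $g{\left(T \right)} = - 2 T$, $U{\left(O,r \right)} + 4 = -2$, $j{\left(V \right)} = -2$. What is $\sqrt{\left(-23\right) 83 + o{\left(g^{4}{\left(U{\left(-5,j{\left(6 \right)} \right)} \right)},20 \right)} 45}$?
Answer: $\sqrt{24259211} \approx 4925.4$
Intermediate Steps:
$U{\left(O,r \right)} = -6$ ($U{\left(O,r \right)} = -4 - 2 = -6$)
$o{\left(D,b \right)} = D \left(6 + b\right)$ ($o{\left(D,b \right)} = \left(b + 6\right) D = \left(6 + b\right) D = D \left(6 + b\right)$)
$\sqrt{\left(-23\right) 83 + o{\left(g^{4}{\left(U{\left(-5,j{\left(6 \right)} \right)} \right)},20 \right)} 45} = \sqrt{\left(-23\right) 83 + \left(\left(-2\right) \left(-6\right)\right)^{4} \left(6 + 20\right) 45} = \sqrt{-1909 + 12^{4} \cdot 26 \cdot 45} = \sqrt{-1909 + 20736 \cdot 26 \cdot 45} = \sqrt{-1909 + 539136 \cdot 45} = \sqrt{-1909 + 24261120} = \sqrt{24259211}$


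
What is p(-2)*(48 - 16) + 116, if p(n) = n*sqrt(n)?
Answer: 116 - 64*I*sqrt(2) ≈ 116.0 - 90.51*I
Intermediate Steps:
p(n) = n**(3/2)
p(-2)*(48 - 16) + 116 = (-2)**(3/2)*(48 - 16) + 116 = -2*I*sqrt(2)*32 + 116 = -64*I*sqrt(2) + 116 = 116 - 64*I*sqrt(2)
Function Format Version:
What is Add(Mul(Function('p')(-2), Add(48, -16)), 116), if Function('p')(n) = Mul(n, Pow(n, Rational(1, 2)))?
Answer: Add(116, Mul(-64, I, Pow(2, Rational(1, 2)))) ≈ Add(116.00, Mul(-90.510, I))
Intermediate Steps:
Function('p')(n) = Pow(n, Rational(3, 2))
Add(Mul(Function('p')(-2), Add(48, -16)), 116) = Add(Mul(Pow(-2, Rational(3, 2)), Add(48, -16)), 116) = Add(Mul(Mul(-2, I, Pow(2, Rational(1, 2))), 32), 116) = Add(Mul(-64, I, Pow(2, Rational(1, 2))), 116) = Add(116, Mul(-64, I, Pow(2, Rational(1, 2))))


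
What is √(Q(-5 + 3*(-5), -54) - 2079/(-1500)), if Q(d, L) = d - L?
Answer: √88465/50 ≈ 5.9486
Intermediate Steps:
√(Q(-5 + 3*(-5), -54) - 2079/(-1500)) = √(((-5 + 3*(-5)) - 1*(-54)) - 2079/(-1500)) = √(((-5 - 15) + 54) - 2079*(-1/1500)) = √((-20 + 54) + 693/500) = √(34 + 693/500) = √(17693/500) = √88465/50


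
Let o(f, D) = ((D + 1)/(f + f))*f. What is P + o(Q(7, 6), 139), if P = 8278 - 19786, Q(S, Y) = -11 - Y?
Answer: -11438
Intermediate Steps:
o(f, D) = ½ + D/2 (o(f, D) = ((1 + D)/((2*f)))*f = ((1 + D)*(1/(2*f)))*f = ((1 + D)/(2*f))*f = ½ + D/2)
P = -11508
P + o(Q(7, 6), 139) = -11508 + (½ + (½)*139) = -11508 + (½ + 139/2) = -11508 + 70 = -11438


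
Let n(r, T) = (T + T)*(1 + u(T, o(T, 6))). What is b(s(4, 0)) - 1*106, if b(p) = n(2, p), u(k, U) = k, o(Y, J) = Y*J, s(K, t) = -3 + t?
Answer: -94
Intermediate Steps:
o(Y, J) = J*Y
n(r, T) = 2*T*(1 + T) (n(r, T) = (T + T)*(1 + T) = (2*T)*(1 + T) = 2*T*(1 + T))
b(p) = 2*p*(1 + p)
b(s(4, 0)) - 1*106 = 2*(-3 + 0)*(1 + (-3 + 0)) - 1*106 = 2*(-3)*(1 - 3) - 106 = 2*(-3)*(-2) - 106 = 12 - 106 = -94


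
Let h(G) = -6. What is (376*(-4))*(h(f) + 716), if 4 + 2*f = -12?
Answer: -1067840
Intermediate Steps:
f = -8 (f = -2 + (1/2)*(-12) = -2 - 6 = -8)
(376*(-4))*(h(f) + 716) = (376*(-4))*(-6 + 716) = -1504*710 = -1067840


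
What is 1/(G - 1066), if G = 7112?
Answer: 1/6046 ≈ 0.00016540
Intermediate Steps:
1/(G - 1066) = 1/(7112 - 1066) = 1/6046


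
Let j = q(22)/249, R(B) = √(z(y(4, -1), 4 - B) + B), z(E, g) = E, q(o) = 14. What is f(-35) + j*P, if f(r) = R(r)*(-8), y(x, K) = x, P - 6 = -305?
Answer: -4186/249 - 8*I*√31 ≈ -16.811 - 44.542*I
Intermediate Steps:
P = -299 (P = 6 - 305 = -299)
R(B) = √(4 + B)
f(r) = -8*√(4 + r) (f(r) = √(4 + r)*(-8) = -8*√(4 + r))
j = 14/249 ≈ 0.056225
f(-35) + j*P = -8*√(4 - 35) + (14/249)*(-299) = -8*I*√31 - 4186/249 = -4186/249 - 8*I*√31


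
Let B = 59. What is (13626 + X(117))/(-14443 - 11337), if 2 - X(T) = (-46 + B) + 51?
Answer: -3391/6445 ≈ -0.52614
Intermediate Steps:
X(T) = -62 (X(T) = 2 - ((-46 + 59) + 51) = 2 - (13 + 51) = 2 - 1*64 = 2 - 64 = -62)
(13626 + X(117))/(-14443 - 11337) = (13626 - 62)/(-14443 - 11337) = 13564/(-25780) = 13564*(-1/25780) = -3391/6445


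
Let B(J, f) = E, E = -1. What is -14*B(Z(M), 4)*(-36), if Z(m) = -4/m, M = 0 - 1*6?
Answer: -504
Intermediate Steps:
M = -6 (M = 0 - 6 = -6)
B(J, f) = -1
-14*B(Z(M), 4)*(-36) = -14*(-1)*(-36) = 14*(-36) = -504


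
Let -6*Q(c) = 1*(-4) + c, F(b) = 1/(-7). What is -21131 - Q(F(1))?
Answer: -887531/42 ≈ -21132.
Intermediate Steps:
F(b) = -1/7
Q(c) = 2/3 - c/6 (Q(c) = -(1*(-4) + c)/6 = -(-4 + c)/6 = 2/3 - c/6)
-21131 - Q(F(1)) = -21131 - (2/3 - 1/6*(-1/7)) = -21131 - (2/3 + 1/42) = -21131 - 1*29/42 = -21131 - 29/42 = -887531/42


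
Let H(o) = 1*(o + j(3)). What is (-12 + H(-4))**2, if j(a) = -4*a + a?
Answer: 625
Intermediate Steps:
j(a) = -3*a
H(o) = -9 + o (H(o) = 1*(o - 3*3) = 1*(o - 9) = 1*(-9 + o) = -9 + o)
(-12 + H(-4))**2 = (-12 + (-9 - 4))**2 = (-12 - 13)**2 = (-25)**2 = 625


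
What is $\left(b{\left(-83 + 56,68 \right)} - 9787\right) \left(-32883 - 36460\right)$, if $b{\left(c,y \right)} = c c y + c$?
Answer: $-2756938994$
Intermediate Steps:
$b{\left(c,y \right)} = c + y c^{2}$ ($b{\left(c,y \right)} = c^{2} y + c = y c^{2} + c = c + y c^{2}$)
$\left(b{\left(-83 + 56,68 \right)} - 9787\right) \left(-32883 - 36460\right) = \left(\left(-83 + 56\right) \left(1 + \left(-83 + 56\right) 68\right) - 9787\right) \left(-32883 - 36460\right) = \left(- 27 \left(1 - 1836\right) - 9787\right) \left(-69343\right) = \left(\left(-27\right) \left(-1835\right) - 9787\right) \left(-69343\right) = \left(49545 - 9787\right) \left(-69343\right) = 39758 \left(-69343\right) = -2756938994$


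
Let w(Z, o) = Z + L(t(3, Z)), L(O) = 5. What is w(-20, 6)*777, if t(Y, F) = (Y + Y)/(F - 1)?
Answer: -11655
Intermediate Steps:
t(Y, F) = 2*Y/(-1 + F) (t(Y, F) = (2*Y)/(-1 + F) = 2*Y/(-1 + F))
w(Z, o) = 5 + Z (w(Z, o) = Z + 5 = 5 + Z)
w(-20, 6)*777 = (5 - 20)*777 = -15*777 = -11655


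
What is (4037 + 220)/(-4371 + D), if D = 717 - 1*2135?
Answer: -4257/5789 ≈ -0.73536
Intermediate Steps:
D = -1418 (D = 717 - 2135 = -1418)
(4037 + 220)/(-4371 + D) = (4037 + 220)/(-4371 - 1418) = 4257/(-5789) = 4257*(-1/5789) = -4257/5789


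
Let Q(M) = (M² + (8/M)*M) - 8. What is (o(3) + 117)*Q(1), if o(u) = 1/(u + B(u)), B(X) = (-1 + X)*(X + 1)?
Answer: 1288/11 ≈ 117.09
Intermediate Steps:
Q(M) = M² (Q(M) = (M² + 8) - 8 = (8 + M²) - 8 = M²)
B(X) = (1 + X)*(-1 + X) (B(X) = (-1 + X)*(1 + X) = (1 + X)*(-1 + X))
o(u) = 1/(-1 + u + u²) (o(u) = 1/(u + (-1 + u²)) = 1/(-1 + u + u²))
(o(3) + 117)*Q(1) = (1/(-1 + 3 + 3²) + 117)*1² = (1/(-1 + 3 + 9) + 117)*1 = (1/11 + 117)*1 = (1288/11)*1 = 1288/11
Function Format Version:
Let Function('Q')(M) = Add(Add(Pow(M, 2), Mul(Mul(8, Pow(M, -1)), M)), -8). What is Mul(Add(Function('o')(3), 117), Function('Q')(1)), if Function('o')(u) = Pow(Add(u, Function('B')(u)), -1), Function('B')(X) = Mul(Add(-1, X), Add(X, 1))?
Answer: Rational(1288, 11) ≈ 117.09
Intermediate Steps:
Function('Q')(M) = Pow(M, 2) (Function('Q')(M) = Add(Add(Pow(M, 2), 8), -8) = Add(Add(8, Pow(M, 2)), -8) = Pow(M, 2))
Function('B')(X) = Mul(Add(1, X), Add(-1, X)) (Function('B')(X) = Mul(Add(-1, X), Add(1, X)) = Mul(Add(1, X), Add(-1, X)))
Function('o')(u) = Pow(Add(-1, u, Pow(u, 2)), -1) (Function('o')(u) = Pow(Add(u, Add(-1, Pow(u, 2))), -1) = Pow(Add(-1, u, Pow(u, 2)), -1))
Mul(Add(Function('o')(3), 117), Function('Q')(1)) = Mul(Add(Pow(Add(-1, 3, Pow(3, 2)), -1), 117), Pow(1, 2)) = Mul(Add(Pow(Add(-1, 3, 9), -1), 117), 1) = Mul(Add(Pow(11, -1), 117), 1) = Mul(Add(Rational(1, 11), 117), 1) = Mul(Rational(1288, 11), 1) = Rational(1288, 11)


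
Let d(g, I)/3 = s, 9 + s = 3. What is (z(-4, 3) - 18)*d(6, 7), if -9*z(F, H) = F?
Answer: 316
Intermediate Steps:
s = -6 (s = -9 + 3 = -6)
z(F, H) = -F/9
d(g, I) = -18 (d(g, I) = 3*(-6) = -18)
(z(-4, 3) - 18)*d(6, 7) = (-⅑*(-4) - 18)*(-18) = (4/9 - 18)*(-18) = -158/9*(-18) = 316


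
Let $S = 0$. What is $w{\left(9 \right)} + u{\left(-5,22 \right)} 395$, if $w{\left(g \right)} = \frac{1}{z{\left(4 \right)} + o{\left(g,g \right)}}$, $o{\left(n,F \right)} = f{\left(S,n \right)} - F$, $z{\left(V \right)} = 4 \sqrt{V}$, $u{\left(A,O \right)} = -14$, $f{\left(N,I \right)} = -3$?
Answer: $- \frac{22121}{4} \approx -5530.3$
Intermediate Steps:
$o{\left(n,F \right)} = -3 - F$
$w{\left(g \right)} = \frac{1}{5 - g}$ ($w{\left(g \right)} = \frac{1}{4 \sqrt{4} - \left(3 + g\right)} = \frac{1}{4 \cdot 2 - \left(3 + g\right)} = \frac{1}{8 - \left(3 + g\right)} = \frac{1}{5 - g}$)
$w{\left(9 \right)} + u{\left(-5,22 \right)} 395 = - \frac{1}{-5 + 9} - 5530 = - \frac{1}{4} - 5530 = - \frac{22121}{4}$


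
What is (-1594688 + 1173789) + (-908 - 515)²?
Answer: 1604030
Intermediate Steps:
(-1594688 + 1173789) + (-908 - 515)² = -420899 + (-1423)² = -420899 + 2024929 = 1604030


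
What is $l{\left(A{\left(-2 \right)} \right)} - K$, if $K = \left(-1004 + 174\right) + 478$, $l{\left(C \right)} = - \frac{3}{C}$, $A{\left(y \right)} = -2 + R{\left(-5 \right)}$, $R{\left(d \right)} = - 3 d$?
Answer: $\frac{4573}{13} \approx 351.77$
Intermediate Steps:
$A{\left(y \right)} = 13$ ($A{\left(y \right)} = -2 - -15 = -2 + 15 = 13$)
$K = -352$ ($K = -830 + 478 = -352$)
$l{\left(A{\left(-2 \right)} \right)} - K = - \frac{3}{13} - -352 = \left(-3\right) \frac{1}{13} + 352 = - \frac{3}{13} + 352 = \frac{4573}{13}$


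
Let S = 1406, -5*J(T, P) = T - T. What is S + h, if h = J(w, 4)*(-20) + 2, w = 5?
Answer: 1408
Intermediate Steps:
J(T, P) = 0 (J(T, P) = -(T - T)/5 = -⅕*0 = 0)
h = 2 (h = 0*(-20) + 2 = 0 + 2 = 2)
S + h = 1406 + 2 = 1408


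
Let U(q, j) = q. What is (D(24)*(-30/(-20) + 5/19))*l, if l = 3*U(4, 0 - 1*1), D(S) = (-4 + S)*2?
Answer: 16080/19 ≈ 846.32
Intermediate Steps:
D(S) = -8 + 2*S
l = 12 (l = 3*4 = 12)
(D(24)*(-30/(-20) + 5/19))*l = ((-8 + 2*24)*(-30/(-20) + 5/19))*12 = ((-8 + 48)*(-30*(-1/20) + 5*(1/19)))*12 = (40*(3/2 + 5/19))*12 = (40*(67/38))*12 = (1340/19)*12 = 16080/19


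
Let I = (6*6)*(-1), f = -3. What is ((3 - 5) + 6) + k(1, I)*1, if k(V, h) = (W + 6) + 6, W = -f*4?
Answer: 28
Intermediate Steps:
W = 12 (W = -1*(-3)*4 = 3*4 = 12)
I = -36 (I = 36*(-1) = -36)
k(V, h) = 24 (k(V, h) = (12 + 6) + 6 = 18 + 6 = 24)
((3 - 5) + 6) + k(1, I)*1 = ((3 - 5) + 6) + 24*1 = (-2 + 6) + 24 = 4 + 24 = 28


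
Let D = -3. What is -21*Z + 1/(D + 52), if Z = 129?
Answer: -132740/49 ≈ -2709.0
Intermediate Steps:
-21*Z + 1/(D + 52) = -21*129 + 1/(-3 + 52) = -2709 + 1/49 = -132740/49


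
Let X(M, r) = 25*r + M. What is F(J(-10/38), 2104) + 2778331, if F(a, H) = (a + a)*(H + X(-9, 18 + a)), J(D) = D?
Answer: 1002495191/361 ≈ 2.7770e+6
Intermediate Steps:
X(M, r) = M + 25*r
F(a, H) = 2*a*(441 + H + 25*a) (F(a, H) = (a + a)*(H + (-9 + 25*(18 + a))) = (2*a)*(H + (-9 + (450 + 25*a))) = (2*a)*(H + (441 + 25*a)) = (2*a)*(441 + H + 25*a) = 2*a*(441 + H + 25*a))
F(J(-10/38), 2104) + 2778331 = 2*(-10/38)*(441 + 2104 + 25*(-10/38)) + 2778331 = 2*(-10*1/38)*(441 + 2104 + 25*(-10*1/38)) + 2778331 = 2*(-5/19)*(441 + 2104 + 25*(-5/19)) + 2778331 = 2*(-5/19)*(441 + 2104 - 125/19) + 2778331 = 2*(-5/19)*(48230/19) + 2778331 = -482300/361 + 2778331 = 1002495191/361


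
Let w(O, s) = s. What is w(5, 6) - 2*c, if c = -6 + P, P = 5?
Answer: 8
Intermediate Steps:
c = -1 (c = -6 + 5 = -1)
w(5, 6) - 2*c = 6 - 2*(-1) = 6 + 2 = 8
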